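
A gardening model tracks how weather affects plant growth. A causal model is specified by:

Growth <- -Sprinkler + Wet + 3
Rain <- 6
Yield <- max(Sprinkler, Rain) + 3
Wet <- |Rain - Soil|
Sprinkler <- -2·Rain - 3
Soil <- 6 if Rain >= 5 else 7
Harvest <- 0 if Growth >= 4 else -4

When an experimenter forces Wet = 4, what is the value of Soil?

Under do(Wet=4), the mechanism Wet <- |Rain - Soil| is discarded; Wet is fixed at 4.
Since Soil is not a descendant of the intervened variable, it is unaffected.
Soil = 6 if Rain >= 5 else 7  [with Rain=6]  = 6

6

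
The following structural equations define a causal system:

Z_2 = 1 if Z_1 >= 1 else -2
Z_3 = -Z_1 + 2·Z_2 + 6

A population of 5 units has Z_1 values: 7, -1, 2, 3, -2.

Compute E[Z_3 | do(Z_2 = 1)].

Under do(Z_2=1), Z_2's equation is replaced by Z_2=1 for every unit. Per-unit Z_3: 1, 9, 6, 5, 10. Mean = 6.2.

6.2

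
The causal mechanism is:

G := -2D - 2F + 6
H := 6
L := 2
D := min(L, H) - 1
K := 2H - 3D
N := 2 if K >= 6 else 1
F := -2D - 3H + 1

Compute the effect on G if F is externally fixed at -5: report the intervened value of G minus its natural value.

-28

Intervening sets F = -5 and removes its equation (F := -2D - 3H + 1).
D = min(L, H) - 1  [with L=2, H=6]  = 1
G = -2D - 2F + 6  [with D=1, F=-5]  = 14
Without intervention: D = min(L, H) - 1  [with L=2, H=6]  = 1; F = -2D - 3H + 1  [with D=1, H=6]  = -19; G = -2D - 2F + 6  [with D=1, F=-19]  = 42.
Change = 14 − 42 = -28.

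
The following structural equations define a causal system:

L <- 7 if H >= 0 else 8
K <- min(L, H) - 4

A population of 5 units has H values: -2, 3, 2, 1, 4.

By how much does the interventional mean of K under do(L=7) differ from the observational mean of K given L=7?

-0.9

The intervention sets L=7 in all 5 units regardless of H. Recomputing K per unit gives -6, -1, -2, -3, 0; average -2.4.
Conditioning on L=7 selects the 4 unit(s) with H ∈ {3, 2, 1, 4}. Their K values: -1, -2, -3, 0. Mean = -1.5.
Difference = -2.4 − (-1.5) = -0.9.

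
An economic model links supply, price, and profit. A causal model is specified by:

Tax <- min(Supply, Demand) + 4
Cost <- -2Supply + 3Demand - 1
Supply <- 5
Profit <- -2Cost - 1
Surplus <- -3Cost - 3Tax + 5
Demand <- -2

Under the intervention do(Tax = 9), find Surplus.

Under do(Tax=9), the mechanism Tax <- min(Supply, Demand) + 4 is discarded; Tax is fixed at 9.
Cost = -2Supply + 3Demand - 1  [with Supply=5, Demand=-2]  = -17
Surplus = -3Cost - 3Tax + 5  [with Cost=-17, Tax=9]  = 29

29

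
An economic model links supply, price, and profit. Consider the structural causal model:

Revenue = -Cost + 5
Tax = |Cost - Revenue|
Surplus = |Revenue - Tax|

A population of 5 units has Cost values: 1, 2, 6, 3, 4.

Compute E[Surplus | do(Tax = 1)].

1.6

The intervention sets Tax=1 in all 5 units regardless of Cost. Recomputing Surplus per unit gives 3, 2, 2, 1, 0; average 1.6.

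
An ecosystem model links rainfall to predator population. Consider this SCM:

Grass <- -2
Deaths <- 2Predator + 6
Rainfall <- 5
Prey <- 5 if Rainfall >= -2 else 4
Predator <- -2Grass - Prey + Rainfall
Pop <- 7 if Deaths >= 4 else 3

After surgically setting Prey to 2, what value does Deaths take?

do(Prey=2) replaces the equation Prey <- 5 if Rainfall >= -2 else 4 with the constant Prey = 2.
Predator = -2Grass - Prey + Rainfall  [with Grass=-2, Prey=2, Rainfall=5]  = 7
Deaths = 2Predator + 6  [with Predator=7]  = 20

20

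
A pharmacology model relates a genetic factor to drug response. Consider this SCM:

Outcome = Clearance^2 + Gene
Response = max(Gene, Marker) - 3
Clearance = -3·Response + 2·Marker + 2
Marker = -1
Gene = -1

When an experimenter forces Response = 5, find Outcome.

do(Response=5) replaces the equation Response = max(Gene, Marker) - 3 with the constant Response = 5.
Clearance = -3·Response + 2·Marker + 2  [with Response=5, Marker=-1]  = -15
Outcome = Clearance^2 + Gene  [with Clearance=-15, Gene=-1]  = 224

224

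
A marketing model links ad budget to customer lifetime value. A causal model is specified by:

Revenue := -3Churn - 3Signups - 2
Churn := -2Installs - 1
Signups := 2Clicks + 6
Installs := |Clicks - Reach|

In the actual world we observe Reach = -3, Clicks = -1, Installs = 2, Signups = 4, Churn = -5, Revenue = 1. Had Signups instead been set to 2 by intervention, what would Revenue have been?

7

Under do(Signups=2), the mechanism Signups := 2Clicks + 6 is discarded; Signups is fixed at 2.
Installs = |Clicks - Reach|  [with Clicks=-1, Reach=-3]  = 2
Churn = -2Installs - 1  [with Installs=2]  = -5
Revenue = -3Churn - 3Signups - 2  [with Churn=-5, Signups=2]  = 7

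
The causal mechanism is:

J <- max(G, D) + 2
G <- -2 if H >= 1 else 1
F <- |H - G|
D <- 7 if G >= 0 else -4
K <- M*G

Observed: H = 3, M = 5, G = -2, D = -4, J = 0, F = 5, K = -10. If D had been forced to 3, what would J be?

5

Intervening sets D = 3 and removes its equation (D <- 7 if G >= 0 else -4).
G = -2 if H >= 1 else 1  [with H=3]  = -2
J = max(G, D) + 2  [with G=-2, D=3]  = 5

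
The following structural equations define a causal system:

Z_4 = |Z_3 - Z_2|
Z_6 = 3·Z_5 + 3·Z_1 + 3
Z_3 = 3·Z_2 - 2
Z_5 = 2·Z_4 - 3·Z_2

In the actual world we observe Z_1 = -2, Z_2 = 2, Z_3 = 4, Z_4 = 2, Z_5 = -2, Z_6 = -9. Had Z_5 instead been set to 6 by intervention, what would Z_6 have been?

The intervention breaks the incoming arrows to Z_5: Z_5 = 2·Z_4 - 3·Z_2 no longer applies, and Z_5 = 6.
Z_6 = 3·Z_5 + 3·Z_1 + 3  [with Z_5=6, Z_1=-2]  = 15

15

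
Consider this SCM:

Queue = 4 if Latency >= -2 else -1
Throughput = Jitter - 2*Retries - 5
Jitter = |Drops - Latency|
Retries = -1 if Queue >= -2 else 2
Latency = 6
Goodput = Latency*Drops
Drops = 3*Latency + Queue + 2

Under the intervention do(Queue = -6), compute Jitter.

do(Queue=-6) replaces the equation Queue = 4 if Latency >= -2 else -1 with the constant Queue = -6.
Drops = 3*Latency + Queue + 2  [with Latency=6, Queue=-6]  = 14
Jitter = |Drops - Latency|  [with Drops=14, Latency=6]  = 8

8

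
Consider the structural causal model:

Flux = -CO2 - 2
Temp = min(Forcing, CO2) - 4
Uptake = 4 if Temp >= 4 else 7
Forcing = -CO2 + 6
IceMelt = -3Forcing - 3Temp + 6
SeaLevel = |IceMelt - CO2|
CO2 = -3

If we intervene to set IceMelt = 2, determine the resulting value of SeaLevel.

5

Intervening sets IceMelt = 2 and removes its equation (IceMelt = -3Forcing - 3Temp + 6).
SeaLevel = |IceMelt - CO2|  [with IceMelt=2, CO2=-3]  = 5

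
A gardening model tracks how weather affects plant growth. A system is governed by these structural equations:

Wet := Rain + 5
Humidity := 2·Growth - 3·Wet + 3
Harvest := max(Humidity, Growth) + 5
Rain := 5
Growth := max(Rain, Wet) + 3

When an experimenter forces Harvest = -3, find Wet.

10

Under do(Harvest=-3), the mechanism Harvest := max(Humidity, Growth) + 5 is discarded; Harvest is fixed at -3.
No directed path runs from Harvest to Wet, so Wet keeps its natural value.
Wet = Rain + 5  [with Rain=5]  = 10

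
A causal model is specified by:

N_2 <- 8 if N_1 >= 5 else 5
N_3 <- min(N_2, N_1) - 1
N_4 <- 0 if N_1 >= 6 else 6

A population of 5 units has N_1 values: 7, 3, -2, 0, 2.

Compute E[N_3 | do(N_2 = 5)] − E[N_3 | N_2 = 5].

The intervention sets N_2=5 in all 5 units regardless of N_1. Recomputing N_3 per unit gives 4, 2, -3, -1, 1; average 0.6.
E[N_3|N_2=5] averages over only the 4 units with N_2=5 (N_1 = 3, -2, 0, 2): N_3 = 2, -3, -1, 1, mean -0.25.
Difference = 0.6 − (-0.25) = 0.85.

0.85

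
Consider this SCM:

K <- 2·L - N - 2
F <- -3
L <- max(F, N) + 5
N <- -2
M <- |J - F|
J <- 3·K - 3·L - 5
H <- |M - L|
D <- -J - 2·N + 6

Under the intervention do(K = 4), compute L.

Under do(K=4), the mechanism K <- 2·L - N - 2 is discarded; K is fixed at 4.
Since L is not a descendant of the intervened variable, it is unaffected.
L = max(F, N) + 5  [with F=-3, N=-2]  = 3

3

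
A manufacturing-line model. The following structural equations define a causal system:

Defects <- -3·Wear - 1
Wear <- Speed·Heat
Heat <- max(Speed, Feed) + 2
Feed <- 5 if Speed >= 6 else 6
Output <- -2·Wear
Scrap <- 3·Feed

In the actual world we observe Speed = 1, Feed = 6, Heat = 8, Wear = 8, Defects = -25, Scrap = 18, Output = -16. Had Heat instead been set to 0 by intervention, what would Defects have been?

-1

do(Heat=0) replaces the equation Heat <- max(Speed, Feed) + 2 with the constant Heat = 0.
Wear = Speed·Heat  [with Speed=1, Heat=0]  = 0
Defects = -3·Wear - 1  [with Wear=0]  = -1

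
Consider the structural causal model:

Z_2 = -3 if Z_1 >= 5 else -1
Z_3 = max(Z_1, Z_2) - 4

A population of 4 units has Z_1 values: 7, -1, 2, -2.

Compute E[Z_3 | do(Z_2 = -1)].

Under do(Z_2=-1), Z_2's equation is replaced by Z_2=-1 for every unit. Per-unit Z_3: 3, -5, -2, -5. Mean = -2.25.

-2.25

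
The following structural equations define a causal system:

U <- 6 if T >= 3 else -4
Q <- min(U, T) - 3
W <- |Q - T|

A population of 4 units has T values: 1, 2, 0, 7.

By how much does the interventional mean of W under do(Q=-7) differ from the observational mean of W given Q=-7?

do(Q=-7) breaks Q's dependence on T. With Q=-7 fixed, W across the units is 8, 9, 7, 14, mean 9.5.
Conditioning on Q=-7 selects the 3 unit(s) with T ∈ {1, 2, 0}. Their W values: 8, 9, 7. Mean = 8.
Difference = 9.5 − 8 = 1.5.

1.5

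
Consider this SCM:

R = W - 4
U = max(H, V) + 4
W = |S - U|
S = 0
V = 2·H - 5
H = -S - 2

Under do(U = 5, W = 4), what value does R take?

0

The joint intervention fixes U = 5, W = 4, removing each variable's own equation.
R = W - 4  [with W=4]  = 0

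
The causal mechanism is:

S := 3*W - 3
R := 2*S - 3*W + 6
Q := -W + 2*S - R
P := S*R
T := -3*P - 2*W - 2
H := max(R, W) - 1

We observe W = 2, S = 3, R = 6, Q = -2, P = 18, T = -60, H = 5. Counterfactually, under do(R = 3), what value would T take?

The intervention breaks the incoming arrows to R: R := 2*S - 3*W + 6 no longer applies, and R = 3.
S = 3*W - 3  [with W=2]  = 3
P = S*R  [with S=3, R=3]  = 9
T = -3*P - 2*W - 2  [with P=9, W=2]  = -33

-33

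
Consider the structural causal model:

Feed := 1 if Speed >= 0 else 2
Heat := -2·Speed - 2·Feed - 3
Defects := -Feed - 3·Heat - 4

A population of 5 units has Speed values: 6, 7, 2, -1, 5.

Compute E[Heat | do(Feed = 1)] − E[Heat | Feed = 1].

The intervention sets Feed=1 in all 5 units regardless of Speed. Recomputing Heat per unit gives -17, -19, -9, -3, -15; average -12.6.
Conditioning on Feed=1 selects the 4 unit(s) with Speed ∈ {6, 7, 2, 5}. Their Heat values: -17, -19, -9, -15. Mean = -15.
Difference = -12.6 − (-15) = 2.4.

2.4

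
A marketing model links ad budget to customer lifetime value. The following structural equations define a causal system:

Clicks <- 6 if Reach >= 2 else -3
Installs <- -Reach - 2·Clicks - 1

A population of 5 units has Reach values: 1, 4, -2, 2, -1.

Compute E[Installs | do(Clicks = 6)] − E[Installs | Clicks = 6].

2.2

Under do(Clicks=6), Clicks's equation is replaced by Clicks=6 for every unit. Per-unit Installs: -14, -17, -11, -15, -12. Mean = -13.8.
Observing Clicks=6 restricts to units where Clicks's equation naturally yields 6: Reach ∈ {4, 2}. In that subpopulation Installs = -17, -15, mean -16.
Difference = -13.8 − (-16) = 2.2.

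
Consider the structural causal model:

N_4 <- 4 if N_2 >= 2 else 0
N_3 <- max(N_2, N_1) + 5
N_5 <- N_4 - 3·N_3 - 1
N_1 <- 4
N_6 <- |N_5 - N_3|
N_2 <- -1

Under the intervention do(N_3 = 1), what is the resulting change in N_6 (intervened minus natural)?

The intervention breaks the incoming arrows to N_3: N_3 <- max(N_2, N_1) + 5 no longer applies, and N_3 = 1.
N_4 = 4 if N_2 >= 2 else 0  [with N_2=-1]  = 0
N_5 = N_4 - 3·N_3 - 1  [with N_4=0, N_3=1]  = -4
N_6 = |N_5 - N_3|  [with N_5=-4, N_3=1]  = 5
Without intervention: N_3 = max(N_2, N_1) + 5  [with N_2=-1, N_1=4]  = 9; N_4 = 4 if N_2 >= 2 else 0  [with N_2=-1]  = 0; N_5 = N_4 - 3·N_3 - 1  [with N_4=0, N_3=9]  = -28; N_6 = |N_5 - N_3|  [with N_5=-28, N_3=9]  = 37.
Change = 5 − 37 = -32.

-32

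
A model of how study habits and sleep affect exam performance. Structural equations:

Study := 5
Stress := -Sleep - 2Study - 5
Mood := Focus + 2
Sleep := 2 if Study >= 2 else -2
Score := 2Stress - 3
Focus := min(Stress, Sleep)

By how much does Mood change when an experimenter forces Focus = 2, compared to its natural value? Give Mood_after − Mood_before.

Under do(Focus=2), the mechanism Focus := min(Stress, Sleep) is discarded; Focus is fixed at 2.
Mood = Focus + 2  [with Focus=2]  = 4
Without intervention: Sleep = 2 if Study >= 2 else -2  [with Study=5]  = 2; Stress = -Sleep - 2Study - 5  [with Sleep=2, Study=5]  = -17; Focus = min(Stress, Sleep)  [with Stress=-17, Sleep=2]  = -17; Mood = Focus + 2  [with Focus=-17]  = -15.
Change = 4 − (-15) = 19.

19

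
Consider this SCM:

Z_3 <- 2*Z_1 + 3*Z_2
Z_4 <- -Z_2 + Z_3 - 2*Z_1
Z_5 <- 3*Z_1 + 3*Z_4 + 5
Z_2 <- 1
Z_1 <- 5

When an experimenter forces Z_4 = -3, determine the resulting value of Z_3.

Under do(Z_4=-3), the mechanism Z_4 <- -Z_2 + Z_3 - 2*Z_1 is discarded; Z_4 is fixed at -3.
Since Z_3 is not a descendant of the intervened variable, it is unaffected.
Z_3 = 2*Z_1 + 3*Z_2  [with Z_1=5, Z_2=1]  = 13

13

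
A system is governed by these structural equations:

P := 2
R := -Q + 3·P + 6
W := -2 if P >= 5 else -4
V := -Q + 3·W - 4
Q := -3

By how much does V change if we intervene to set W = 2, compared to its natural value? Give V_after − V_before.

18

do(W=2) replaces the equation W := -2 if P >= 5 else -4 with the constant W = 2.
V = -Q + 3·W - 4  [with Q=-3, W=2]  = 5
Without intervention: W = -2 if P >= 5 else -4  [with P=2]  = -4; V = -Q + 3·W - 4  [with Q=-3, W=-4]  = -13.
Change = 5 − (-13) = 18.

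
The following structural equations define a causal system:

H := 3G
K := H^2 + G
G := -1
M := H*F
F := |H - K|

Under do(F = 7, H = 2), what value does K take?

Setting F = 7, H = 2 by intervention discards those variables' equations.
K = H^2 + G  [with H=2, G=-1]  = 3

3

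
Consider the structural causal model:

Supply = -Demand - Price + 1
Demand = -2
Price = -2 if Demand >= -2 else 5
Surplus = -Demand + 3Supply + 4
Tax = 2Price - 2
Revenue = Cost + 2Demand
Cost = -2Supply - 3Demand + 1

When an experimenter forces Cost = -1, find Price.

The intervention breaks the incoming arrows to Cost: Cost = -2Supply - 3Demand + 1 no longer applies, and Cost = -1.
Since Price is not a descendant of the intervened variable, it is unaffected.
Price = -2 if Demand >= -2 else 5  [with Demand=-2]  = -2

-2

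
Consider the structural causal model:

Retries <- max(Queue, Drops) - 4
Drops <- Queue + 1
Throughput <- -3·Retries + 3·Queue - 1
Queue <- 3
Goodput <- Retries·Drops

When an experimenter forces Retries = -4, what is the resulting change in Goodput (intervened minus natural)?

-16

do(Retries=-4) replaces the equation Retries <- max(Queue, Drops) - 4 with the constant Retries = -4.
Drops = Queue + 1  [with Queue=3]  = 4
Goodput = Retries·Drops  [with Retries=-4, Drops=4]  = -16
Without intervention: Drops = Queue + 1  [with Queue=3]  = 4; Retries = max(Queue, Drops) - 4  [with Queue=3, Drops=4]  = 0; Goodput = Retries·Drops  [with Retries=0, Drops=4]  = 0.
Change = -16 − 0 = -16.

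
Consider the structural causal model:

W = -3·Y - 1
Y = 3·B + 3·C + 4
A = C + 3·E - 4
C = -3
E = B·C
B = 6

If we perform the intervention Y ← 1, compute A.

-61

The intervention breaks the incoming arrows to Y: Y = 3·B + 3·C + 4 no longer applies, and Y = 1.
No directed path runs from Y to A, so A keeps its natural value.
E = B·C  [with B=6, C=-3]  = -18
A = C + 3·E - 4  [with C=-3, E=-18]  = -61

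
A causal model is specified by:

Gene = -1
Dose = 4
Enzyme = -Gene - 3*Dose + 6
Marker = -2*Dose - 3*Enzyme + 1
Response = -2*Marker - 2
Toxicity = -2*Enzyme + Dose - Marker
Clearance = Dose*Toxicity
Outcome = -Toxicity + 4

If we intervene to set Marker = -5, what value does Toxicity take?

19

Under do(Marker=-5), the mechanism Marker = -2*Dose - 3*Enzyme + 1 is discarded; Marker is fixed at -5.
Enzyme = -Gene - 3*Dose + 6  [with Gene=-1, Dose=4]  = -5
Toxicity = -2*Enzyme + Dose - Marker  [with Enzyme=-5, Dose=4, Marker=-5]  = 19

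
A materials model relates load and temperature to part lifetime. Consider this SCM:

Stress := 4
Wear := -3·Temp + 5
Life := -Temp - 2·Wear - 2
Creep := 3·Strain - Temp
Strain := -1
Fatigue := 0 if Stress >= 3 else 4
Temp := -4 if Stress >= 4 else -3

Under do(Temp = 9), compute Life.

33

The intervention breaks the incoming arrows to Temp: Temp := -4 if Stress >= 4 else -3 no longer applies, and Temp = 9.
Wear = -3·Temp + 5  [with Temp=9]  = -22
Life = -Temp - 2·Wear - 2  [with Temp=9, Wear=-22]  = 33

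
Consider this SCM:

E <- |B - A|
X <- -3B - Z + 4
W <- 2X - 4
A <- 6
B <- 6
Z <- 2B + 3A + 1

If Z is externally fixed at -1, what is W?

-30

The intervention breaks the incoming arrows to Z: Z <- 2B + 3A + 1 no longer applies, and Z = -1.
X = -3B - Z + 4  [with B=6, Z=-1]  = -13
W = 2X - 4  [with X=-13]  = -30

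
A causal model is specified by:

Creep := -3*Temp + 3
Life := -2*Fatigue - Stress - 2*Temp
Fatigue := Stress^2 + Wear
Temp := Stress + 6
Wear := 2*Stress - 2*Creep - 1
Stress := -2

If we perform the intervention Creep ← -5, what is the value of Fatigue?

do(Creep=-5) replaces the equation Creep := -3*Temp + 3 with the constant Creep = -5.
Wear = 2*Stress - 2*Creep - 1  [with Stress=-2, Creep=-5]  = 5
Fatigue = Stress^2 + Wear  [with Stress=-2, Wear=5]  = 9

9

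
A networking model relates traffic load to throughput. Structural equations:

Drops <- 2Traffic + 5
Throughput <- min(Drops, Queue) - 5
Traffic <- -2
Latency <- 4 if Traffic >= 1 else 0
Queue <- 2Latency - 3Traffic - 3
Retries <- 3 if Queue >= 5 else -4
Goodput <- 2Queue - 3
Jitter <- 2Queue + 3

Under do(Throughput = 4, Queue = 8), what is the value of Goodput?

Setting Throughput = 4, Queue = 8 by intervention discards those variables' equations.
Goodput = 2Queue - 3  [with Queue=8]  = 13

13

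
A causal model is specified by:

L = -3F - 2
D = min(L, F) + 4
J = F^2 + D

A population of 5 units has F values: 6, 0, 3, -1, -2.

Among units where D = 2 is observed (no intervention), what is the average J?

Conditioning on D=2 selects the 2 unit(s) with F ∈ {0, -2}. Their J values: 2, 6. Mean = 4.

4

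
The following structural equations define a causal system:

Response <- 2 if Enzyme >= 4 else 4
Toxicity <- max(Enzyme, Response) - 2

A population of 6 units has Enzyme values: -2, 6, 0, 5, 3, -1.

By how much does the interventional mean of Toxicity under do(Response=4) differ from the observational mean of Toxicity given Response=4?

Under do(Response=4), Response's equation is replaced by Response=4 for every unit. Per-unit Toxicity: 2, 4, 2, 3, 2, 2. Mean = 2.5.
E[Toxicity|Response=4] averages over only the 4 units with Response=4 (Enzyme = -2, 0, 3, -1): Toxicity = 2, 2, 2, 2, mean 2.
Difference = 2.5 − 2 = 0.5.

0.5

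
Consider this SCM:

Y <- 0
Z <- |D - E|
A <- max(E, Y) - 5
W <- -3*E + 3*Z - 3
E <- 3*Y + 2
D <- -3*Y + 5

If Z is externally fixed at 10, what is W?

The intervention breaks the incoming arrows to Z: Z <- |D - E| no longer applies, and Z = 10.
E = 3*Y + 2  [with Y=0]  = 2
W = -3*E + 3*Z - 3  [with E=2, Z=10]  = 21

21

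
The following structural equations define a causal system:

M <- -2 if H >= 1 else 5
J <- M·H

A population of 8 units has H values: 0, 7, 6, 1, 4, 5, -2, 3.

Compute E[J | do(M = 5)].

Every unit gets M=5 under the intervention. J values become 0, 35, 30, 5, 20, 25, -10, 15; E[J|do(M=5)] = 15.

15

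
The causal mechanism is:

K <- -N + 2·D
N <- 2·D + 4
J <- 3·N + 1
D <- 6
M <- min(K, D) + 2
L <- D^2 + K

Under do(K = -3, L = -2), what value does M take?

-1

Setting K = -3, L = -2 by intervention discards those variables' equations.
M = min(K, D) + 2  [with K=-3, D=6]  = -1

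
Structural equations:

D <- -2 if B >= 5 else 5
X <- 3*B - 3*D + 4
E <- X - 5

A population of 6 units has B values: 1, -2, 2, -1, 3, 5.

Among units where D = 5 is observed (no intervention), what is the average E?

-14.2

Conditioning on D=5 selects the 5 unit(s) with B ∈ {1, -2, 2, -1, 3}. Their E values: -13, -22, -10, -19, -7. Mean = -14.2.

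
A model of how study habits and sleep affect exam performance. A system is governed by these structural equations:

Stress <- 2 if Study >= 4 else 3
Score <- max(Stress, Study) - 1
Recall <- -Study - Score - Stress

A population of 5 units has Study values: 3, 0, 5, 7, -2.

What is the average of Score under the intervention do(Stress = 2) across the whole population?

2.8

The intervention sets Stress=2 in all 5 units regardless of Study. Recomputing Score per unit gives 2, 1, 4, 6, 1; average 2.8.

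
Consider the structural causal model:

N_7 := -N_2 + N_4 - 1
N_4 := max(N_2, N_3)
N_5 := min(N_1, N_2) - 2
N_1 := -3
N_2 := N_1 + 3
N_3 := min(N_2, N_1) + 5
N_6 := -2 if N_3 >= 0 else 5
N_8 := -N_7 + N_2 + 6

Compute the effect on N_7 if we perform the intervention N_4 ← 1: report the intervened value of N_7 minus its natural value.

The intervention breaks the incoming arrows to N_4: N_4 := max(N_2, N_3) no longer applies, and N_4 = 1.
N_2 = N_1 + 3  [with N_1=-3]  = 0
N_7 = -N_2 + N_4 - 1  [with N_2=0, N_4=1]  = 0
Without intervention: N_2 = N_1 + 3  [with N_1=-3]  = 0; N_3 = min(N_2, N_1) + 5  [with N_2=0, N_1=-3]  = 2; N_4 = max(N_2, N_3)  [with N_2=0, N_3=2]  = 2; N_7 = -N_2 + N_4 - 1  [with N_2=0, N_4=2]  = 1.
Change = 0 − 1 = -1.

-1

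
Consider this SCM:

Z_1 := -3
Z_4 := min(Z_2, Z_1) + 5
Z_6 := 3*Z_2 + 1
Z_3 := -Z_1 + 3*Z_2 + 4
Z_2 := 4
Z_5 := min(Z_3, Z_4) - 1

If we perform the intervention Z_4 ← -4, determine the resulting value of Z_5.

-5

Intervening sets Z_4 = -4 and removes its equation (Z_4 := min(Z_2, Z_1) + 5).
Z_3 = -Z_1 + 3*Z_2 + 4  [with Z_1=-3, Z_2=4]  = 19
Z_5 = min(Z_3, Z_4) - 1  [with Z_3=19, Z_4=-4]  = -5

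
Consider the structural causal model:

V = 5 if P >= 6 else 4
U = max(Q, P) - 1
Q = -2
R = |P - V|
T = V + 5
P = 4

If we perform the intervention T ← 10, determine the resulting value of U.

Under do(T=10), the mechanism T = V + 5 is discarded; T is fixed at 10.
Since U is not a descendant of the intervened variable, it is unaffected.
U = max(Q, P) - 1  [with Q=-2, P=4]  = 3

3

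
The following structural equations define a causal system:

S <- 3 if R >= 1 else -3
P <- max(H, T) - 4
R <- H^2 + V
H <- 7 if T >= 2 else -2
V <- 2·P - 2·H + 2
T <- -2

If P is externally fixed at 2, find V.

10

The intervention breaks the incoming arrows to P: P <- max(H, T) - 4 no longer applies, and P = 2.
H = 7 if T >= 2 else -2  [with T=-2]  = -2
V = 2·P - 2·H + 2  [with P=2, H=-2]  = 10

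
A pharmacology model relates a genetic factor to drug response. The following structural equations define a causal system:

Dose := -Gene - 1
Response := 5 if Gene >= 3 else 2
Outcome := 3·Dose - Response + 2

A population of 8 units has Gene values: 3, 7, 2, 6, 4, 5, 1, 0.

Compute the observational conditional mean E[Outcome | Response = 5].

E[Outcome|Response=5] averages over only the 5 units with Response=5 (Gene = 3, 7, 6, 4, 5): Outcome = -15, -27, -24, -18, -21, mean -21.

-21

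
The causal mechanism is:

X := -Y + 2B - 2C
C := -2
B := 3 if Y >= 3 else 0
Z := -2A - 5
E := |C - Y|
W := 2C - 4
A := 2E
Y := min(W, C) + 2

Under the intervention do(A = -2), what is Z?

do(A=-2) replaces the equation A := 2E with the constant A = -2.
Z = -2A - 5  [with A=-2]  = -1

-1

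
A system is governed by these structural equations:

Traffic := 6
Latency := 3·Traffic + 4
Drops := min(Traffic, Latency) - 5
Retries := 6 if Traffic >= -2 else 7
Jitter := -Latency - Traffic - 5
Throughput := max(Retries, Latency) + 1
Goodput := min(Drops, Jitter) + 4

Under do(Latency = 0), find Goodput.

Under do(Latency=0), the mechanism Latency := 3·Traffic + 4 is discarded; Latency is fixed at 0.
Drops = min(Traffic, Latency) - 5  [with Traffic=6, Latency=0]  = -5
Jitter = -Latency - Traffic - 5  [with Latency=0, Traffic=6]  = -11
Goodput = min(Drops, Jitter) + 4  [with Drops=-5, Jitter=-11]  = -7

-7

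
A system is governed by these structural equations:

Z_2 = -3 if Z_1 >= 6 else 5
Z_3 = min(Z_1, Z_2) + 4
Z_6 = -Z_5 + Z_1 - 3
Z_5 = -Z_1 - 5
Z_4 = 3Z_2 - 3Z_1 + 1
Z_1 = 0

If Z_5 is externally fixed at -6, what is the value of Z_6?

3

The intervention breaks the incoming arrows to Z_5: Z_5 = -Z_1 - 5 no longer applies, and Z_5 = -6.
Z_6 = -Z_5 + Z_1 - 3  [with Z_5=-6, Z_1=0]  = 3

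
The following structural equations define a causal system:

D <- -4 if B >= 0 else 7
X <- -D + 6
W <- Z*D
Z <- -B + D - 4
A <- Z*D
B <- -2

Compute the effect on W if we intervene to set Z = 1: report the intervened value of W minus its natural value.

Under do(Z=1), the mechanism Z <- -B + D - 4 is discarded; Z is fixed at 1.
D = -4 if B >= 0 else 7  [with B=-2]  = 7
W = Z*D  [with Z=1, D=7]  = 7
Without intervention: D = -4 if B >= 0 else 7  [with B=-2]  = 7; Z = -B + D - 4  [with B=-2, D=7]  = 5; W = Z*D  [with Z=5, D=7]  = 35.
Change = 7 − 35 = -28.

-28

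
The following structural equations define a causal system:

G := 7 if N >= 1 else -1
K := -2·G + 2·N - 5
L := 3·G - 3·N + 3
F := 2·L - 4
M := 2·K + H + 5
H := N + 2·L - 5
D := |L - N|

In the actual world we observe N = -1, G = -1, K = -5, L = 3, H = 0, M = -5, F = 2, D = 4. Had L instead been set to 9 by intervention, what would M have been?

Under do(L=9), the mechanism L := 3·G - 3·N + 3 is discarded; L is fixed at 9.
G = 7 if N >= 1 else -1  [with N=-1]  = -1
K = -2·G + 2·N - 5  [with G=-1, N=-1]  = -5
H = N + 2·L - 5  [with N=-1, L=9]  = 12
M = 2·K + H + 5  [with K=-5, H=12]  = 7

7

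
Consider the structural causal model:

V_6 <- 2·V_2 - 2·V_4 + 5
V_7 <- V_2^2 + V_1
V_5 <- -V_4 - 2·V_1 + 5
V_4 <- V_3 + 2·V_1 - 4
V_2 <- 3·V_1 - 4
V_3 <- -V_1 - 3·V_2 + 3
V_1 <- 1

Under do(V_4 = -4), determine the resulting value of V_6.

Under do(V_4=-4), the mechanism V_4 <- V_3 + 2·V_1 - 4 is discarded; V_4 is fixed at -4.
V_2 = 3·V_1 - 4  [with V_1=1]  = -1
V_6 = 2·V_2 - 2·V_4 + 5  [with V_2=-1, V_4=-4]  = 11

11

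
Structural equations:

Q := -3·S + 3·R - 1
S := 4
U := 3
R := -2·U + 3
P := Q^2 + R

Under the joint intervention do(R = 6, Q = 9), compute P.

87

Setting R = 6, Q = 9 by intervention discards those variables' equations.
P = Q^2 + R  [with Q=9, R=6]  = 87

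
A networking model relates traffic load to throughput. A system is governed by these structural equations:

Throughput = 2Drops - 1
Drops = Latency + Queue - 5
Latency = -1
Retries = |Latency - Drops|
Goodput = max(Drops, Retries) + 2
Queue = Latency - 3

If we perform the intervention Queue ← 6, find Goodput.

3

Under do(Queue=6), the mechanism Queue = Latency - 3 is discarded; Queue is fixed at 6.
Drops = Latency + Queue - 5  [with Latency=-1, Queue=6]  = 0
Retries = |Latency - Drops|  [with Latency=-1, Drops=0]  = 1
Goodput = max(Drops, Retries) + 2  [with Drops=0, Retries=1]  = 3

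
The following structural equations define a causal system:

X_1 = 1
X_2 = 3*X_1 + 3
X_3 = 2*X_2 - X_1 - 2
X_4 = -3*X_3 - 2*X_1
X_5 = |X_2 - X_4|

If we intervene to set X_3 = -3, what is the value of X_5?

1

do(X_3=-3) replaces the equation X_3 = 2*X_2 - X_1 - 2 with the constant X_3 = -3.
X_2 = 3*X_1 + 3  [with X_1=1]  = 6
X_4 = -3*X_3 - 2*X_1  [with X_3=-3, X_1=1]  = 7
X_5 = |X_2 - X_4|  [with X_2=6, X_4=7]  = 1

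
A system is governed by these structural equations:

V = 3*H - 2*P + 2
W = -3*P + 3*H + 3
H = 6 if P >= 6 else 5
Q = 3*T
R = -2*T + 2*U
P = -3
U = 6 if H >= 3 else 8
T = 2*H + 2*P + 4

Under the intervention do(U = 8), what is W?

27

do(U=8) replaces the equation U = 6 if H >= 3 else 8 with the constant U = 8.
No directed path runs from U to W, so W keeps its natural value.
H = 6 if P >= 6 else 5  [with P=-3]  = 5
W = -3*P + 3*H + 3  [with P=-3, H=5]  = 27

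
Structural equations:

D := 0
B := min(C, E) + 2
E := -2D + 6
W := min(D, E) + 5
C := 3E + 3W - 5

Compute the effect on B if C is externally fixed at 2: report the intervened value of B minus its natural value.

Intervening sets C = 2 and removes its equation (C := 3E + 3W - 5).
E = -2D + 6  [with D=0]  = 6
B = min(C, E) + 2  [with C=2, E=6]  = 4
Without intervention: E = -2D + 6  [with D=0]  = 6; W = min(D, E) + 5  [with D=0, E=6]  = 5; C = 3E + 3W - 5  [with E=6, W=5]  = 28; B = min(C, E) + 2  [with C=28, E=6]  = 8.
Change = 4 − 8 = -4.

-4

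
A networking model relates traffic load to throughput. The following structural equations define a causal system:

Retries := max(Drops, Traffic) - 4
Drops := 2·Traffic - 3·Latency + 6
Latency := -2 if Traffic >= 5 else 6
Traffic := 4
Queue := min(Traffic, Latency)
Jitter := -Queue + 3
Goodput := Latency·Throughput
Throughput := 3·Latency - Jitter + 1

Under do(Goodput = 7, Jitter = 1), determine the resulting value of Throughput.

18

Setting Goodput = 7, Jitter = 1 by intervention discards those variables' equations.
Latency = -2 if Traffic >= 5 else 6  [with Traffic=4]  = 6
Throughput = 3·Latency - Jitter + 1  [with Latency=6, Jitter=1]  = 18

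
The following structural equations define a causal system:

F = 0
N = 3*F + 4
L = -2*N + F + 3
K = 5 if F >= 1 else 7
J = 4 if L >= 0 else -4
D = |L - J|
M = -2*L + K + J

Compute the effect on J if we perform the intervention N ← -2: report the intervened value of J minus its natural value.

8

do(N=-2) replaces the equation N = 3*F + 4 with the constant N = -2.
L = -2*N + F + 3  [with N=-2, F=0]  = 7
J = 4 if L >= 0 else -4  [with L=7]  = 4
Without intervention: N = 3*F + 4  [with F=0]  = 4; L = -2*N + F + 3  [with N=4, F=0]  = -5; J = 4 if L >= 0 else -4  [with L=-5]  = -4.
Change = 4 − (-4) = 8.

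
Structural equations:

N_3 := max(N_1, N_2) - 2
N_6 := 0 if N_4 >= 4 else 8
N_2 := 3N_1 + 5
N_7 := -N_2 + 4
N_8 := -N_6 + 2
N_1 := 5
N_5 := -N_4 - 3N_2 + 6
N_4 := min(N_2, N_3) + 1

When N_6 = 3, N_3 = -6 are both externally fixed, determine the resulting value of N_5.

Under do(N_6 = 3, N_3 = -6), each intervened variable's structural equation is replaced by its fixed value.
N_2 = 3N_1 + 5  [with N_1=5]  = 20
N_4 = min(N_2, N_3) + 1  [with N_2=20, N_3=-6]  = -5
N_5 = -N_4 - 3N_2 + 6  [with N_4=-5, N_2=20]  = -49

-49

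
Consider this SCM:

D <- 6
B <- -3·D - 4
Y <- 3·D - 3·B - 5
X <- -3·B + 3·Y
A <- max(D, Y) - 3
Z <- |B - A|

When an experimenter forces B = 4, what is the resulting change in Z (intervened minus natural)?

Under do(B=4), the mechanism B <- -3·D - 4 is discarded; B is fixed at 4.
Y = 3·D - 3·B - 5  [with D=6, B=4]  = 1
A = max(D, Y) - 3  [with D=6, Y=1]  = 3
Z = |B - A|  [with B=4, A=3]  = 1
Without intervention: B = -3·D - 4  [with D=6]  = -22; Y = 3·D - 3·B - 5  [with D=6, B=-22]  = 79; A = max(D, Y) - 3  [with D=6, Y=79]  = 76; Z = |B - A|  [with B=-22, A=76]  = 98.
Change = 1 − 98 = -97.

-97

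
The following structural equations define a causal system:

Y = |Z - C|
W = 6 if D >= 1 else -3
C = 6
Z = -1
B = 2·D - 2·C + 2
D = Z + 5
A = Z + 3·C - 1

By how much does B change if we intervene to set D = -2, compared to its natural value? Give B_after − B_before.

The intervention breaks the incoming arrows to D: D = Z + 5 no longer applies, and D = -2.
B = 2·D - 2·C + 2  [with D=-2, C=6]  = -14
Without intervention: D = Z + 5  [with Z=-1]  = 4; B = 2·D - 2·C + 2  [with D=4, C=6]  = -2.
Change = -14 − (-2) = -12.

-12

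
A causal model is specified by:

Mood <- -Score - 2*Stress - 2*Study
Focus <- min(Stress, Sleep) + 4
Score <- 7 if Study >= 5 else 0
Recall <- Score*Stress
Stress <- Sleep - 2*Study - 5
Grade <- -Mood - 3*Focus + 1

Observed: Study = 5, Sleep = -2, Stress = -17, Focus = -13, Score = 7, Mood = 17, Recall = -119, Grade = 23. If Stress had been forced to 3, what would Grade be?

The intervention breaks the incoming arrows to Stress: Stress <- Sleep - 2*Study - 5 no longer applies, and Stress = 3.
Focus = min(Stress, Sleep) + 4  [with Stress=3, Sleep=-2]  = 2
Score = 7 if Study >= 5 else 0  [with Study=5]  = 7
Mood = -Score - 2*Stress - 2*Study  [with Score=7, Stress=3, Study=5]  = -23
Grade = -Mood - 3*Focus + 1  [with Mood=-23, Focus=2]  = 18

18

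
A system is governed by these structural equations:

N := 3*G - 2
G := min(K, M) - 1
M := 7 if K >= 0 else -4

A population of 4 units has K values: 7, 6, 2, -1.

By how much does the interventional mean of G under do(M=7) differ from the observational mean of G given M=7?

-1.5

Every unit gets M=7 under the intervention. G values become 6, 5, 1, -2; E[G|do(M=7)] = 2.5.
Conditioning on M=7 selects the 3 unit(s) with K ∈ {7, 6, 2}. Their G values: 6, 5, 1. Mean = 4.
Difference = 2.5 − 4 = -1.5.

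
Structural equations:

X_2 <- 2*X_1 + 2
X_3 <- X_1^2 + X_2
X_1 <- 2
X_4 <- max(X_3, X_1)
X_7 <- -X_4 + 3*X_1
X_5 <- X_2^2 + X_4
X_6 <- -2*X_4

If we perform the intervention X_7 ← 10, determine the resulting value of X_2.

Under do(X_7=10), the mechanism X_7 <- -X_4 + 3*X_1 is discarded; X_7 is fixed at 10.
X_2 is not downstream of the intervention, so its value is determined by the original equations.
X_2 = 2*X_1 + 2  [with X_1=2]  = 6

6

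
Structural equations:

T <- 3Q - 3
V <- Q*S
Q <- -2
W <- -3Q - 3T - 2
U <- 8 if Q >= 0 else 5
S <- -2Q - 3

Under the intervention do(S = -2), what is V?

Intervening sets S = -2 and removes its equation (S <- -2Q - 3).
V = Q*S  [with Q=-2, S=-2]  = 4

4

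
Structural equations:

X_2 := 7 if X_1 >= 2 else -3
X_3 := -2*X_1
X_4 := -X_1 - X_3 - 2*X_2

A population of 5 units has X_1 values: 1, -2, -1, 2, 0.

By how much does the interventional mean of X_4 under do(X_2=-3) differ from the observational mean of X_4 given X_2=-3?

0.5

The intervention sets X_2=-3 in all 5 units regardless of X_1. Recomputing X_4 per unit gives 7, 4, 5, 8, 6; average 6.
E[X_4|X_2=-3] averages over only the 4 units with X_2=-3 (X_1 = 1, -2, -1, 0): X_4 = 7, 4, 5, 6, mean 5.5.
Difference = 6 − 5.5 = 0.5.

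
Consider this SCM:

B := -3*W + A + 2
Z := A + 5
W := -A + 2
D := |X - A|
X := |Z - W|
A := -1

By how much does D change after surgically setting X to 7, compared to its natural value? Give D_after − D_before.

6

The intervention breaks the incoming arrows to X: X := |Z - W| no longer applies, and X = 7.
D = |X - A|  [with X=7, A=-1]  = 8
Without intervention: W = -A + 2  [with A=-1]  = 3; Z = A + 5  [with A=-1]  = 4; X = |Z - W|  [with Z=4, W=3]  = 1; D = |X - A|  [with X=1, A=-1]  = 2.
Change = 8 − 2 = 6.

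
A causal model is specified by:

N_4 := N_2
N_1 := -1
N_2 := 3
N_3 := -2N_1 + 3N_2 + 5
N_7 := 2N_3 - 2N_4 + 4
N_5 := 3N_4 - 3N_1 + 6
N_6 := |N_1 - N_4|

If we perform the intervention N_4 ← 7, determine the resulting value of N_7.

The intervention breaks the incoming arrows to N_4: N_4 := N_2 no longer applies, and N_4 = 7.
N_3 = -2N_1 + 3N_2 + 5  [with N_1=-1, N_2=3]  = 16
N_7 = 2N_3 - 2N_4 + 4  [with N_3=16, N_4=7]  = 22

22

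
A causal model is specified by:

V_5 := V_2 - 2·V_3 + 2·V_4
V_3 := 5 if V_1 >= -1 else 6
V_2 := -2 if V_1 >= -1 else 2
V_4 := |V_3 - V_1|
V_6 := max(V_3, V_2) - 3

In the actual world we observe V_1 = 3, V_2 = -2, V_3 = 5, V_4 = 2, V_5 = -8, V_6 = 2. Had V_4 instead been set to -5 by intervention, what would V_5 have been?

-22

Intervening sets V_4 = -5 and removes its equation (V_4 := |V_3 - V_1|).
V_2 = -2 if V_1 >= -1 else 2  [with V_1=3]  = -2
V_3 = 5 if V_1 >= -1 else 6  [with V_1=3]  = 5
V_5 = V_2 - 2·V_3 + 2·V_4  [with V_2=-2, V_3=5, V_4=-5]  = -22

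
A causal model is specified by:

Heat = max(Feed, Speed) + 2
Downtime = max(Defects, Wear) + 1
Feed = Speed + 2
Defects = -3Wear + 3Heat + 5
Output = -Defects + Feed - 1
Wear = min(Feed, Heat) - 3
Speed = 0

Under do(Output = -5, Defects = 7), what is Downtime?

Setting Output = -5, Defects = 7 by intervention discards those variables' equations.
Feed = Speed + 2  [with Speed=0]  = 2
Heat = max(Feed, Speed) + 2  [with Feed=2, Speed=0]  = 4
Wear = min(Feed, Heat) - 3  [with Feed=2, Heat=4]  = -1
Downtime = max(Defects, Wear) + 1  [with Defects=7, Wear=-1]  = 8

8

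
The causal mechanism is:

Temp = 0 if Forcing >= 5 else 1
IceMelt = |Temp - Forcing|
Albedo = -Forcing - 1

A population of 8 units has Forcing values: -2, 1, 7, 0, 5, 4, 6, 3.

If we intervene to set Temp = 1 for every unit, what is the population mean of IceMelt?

do(Temp=1) breaks Temp's dependence on Forcing. With Temp=1 fixed, IceMelt across the units is 3, 0, 6, 1, 4, 3, 5, 2, mean 3.

3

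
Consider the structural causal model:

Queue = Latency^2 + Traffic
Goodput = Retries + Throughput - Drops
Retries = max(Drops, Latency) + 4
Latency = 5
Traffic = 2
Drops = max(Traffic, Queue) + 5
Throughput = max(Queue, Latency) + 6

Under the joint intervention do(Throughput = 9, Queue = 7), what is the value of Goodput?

Under do(Throughput = 9, Queue = 7), each intervened variable's structural equation is replaced by its fixed value.
Drops = max(Traffic, Queue) + 5  [with Traffic=2, Queue=7]  = 12
Retries = max(Drops, Latency) + 4  [with Drops=12, Latency=5]  = 16
Goodput = Retries + Throughput - Drops  [with Retries=16, Throughput=9, Drops=12]  = 13

13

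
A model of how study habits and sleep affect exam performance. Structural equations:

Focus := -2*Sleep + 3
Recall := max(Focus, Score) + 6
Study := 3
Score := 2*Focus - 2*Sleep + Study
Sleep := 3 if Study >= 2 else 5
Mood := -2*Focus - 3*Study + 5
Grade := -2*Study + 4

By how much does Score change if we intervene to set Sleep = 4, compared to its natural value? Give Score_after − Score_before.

-6

Under do(Sleep=4), the mechanism Sleep := 3 if Study >= 2 else 5 is discarded; Sleep is fixed at 4.
Focus = -2*Sleep + 3  [with Sleep=4]  = -5
Score = 2*Focus - 2*Sleep + Study  [with Focus=-5, Sleep=4, Study=3]  = -15
Without intervention: Sleep = 3 if Study >= 2 else 5  [with Study=3]  = 3; Focus = -2*Sleep + 3  [with Sleep=3]  = -3; Score = 2*Focus - 2*Sleep + Study  [with Focus=-3, Sleep=3, Study=3]  = -9.
Change = -15 − (-9) = -6.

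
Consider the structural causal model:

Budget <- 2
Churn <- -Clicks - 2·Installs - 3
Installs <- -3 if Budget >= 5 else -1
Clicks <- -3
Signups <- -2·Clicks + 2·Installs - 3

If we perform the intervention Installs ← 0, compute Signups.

3

The intervention breaks the incoming arrows to Installs: Installs <- -3 if Budget >= 5 else -1 no longer applies, and Installs = 0.
Signups = -2·Clicks + 2·Installs - 3  [with Clicks=-3, Installs=0]  = 3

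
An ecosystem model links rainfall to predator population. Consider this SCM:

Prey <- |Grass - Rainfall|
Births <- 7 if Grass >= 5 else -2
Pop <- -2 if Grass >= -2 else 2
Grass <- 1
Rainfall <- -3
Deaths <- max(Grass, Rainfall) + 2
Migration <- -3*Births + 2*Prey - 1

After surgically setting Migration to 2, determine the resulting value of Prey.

4

do(Migration=2) replaces the equation Migration <- -3*Births + 2*Prey - 1 with the constant Migration = 2.
Prey is not downstream of the intervention, so its value is determined by the original equations.
Prey = |Grass - Rainfall|  [with Grass=1, Rainfall=-3]  = 4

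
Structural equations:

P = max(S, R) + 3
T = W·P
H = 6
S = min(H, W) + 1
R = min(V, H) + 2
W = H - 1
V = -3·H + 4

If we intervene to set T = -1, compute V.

Under do(T=-1), the mechanism T = W·P is discarded; T is fixed at -1.
V is not downstream of the intervention, so its value is determined by the original equations.
V = -3·H + 4  [with H=6]  = -14

-14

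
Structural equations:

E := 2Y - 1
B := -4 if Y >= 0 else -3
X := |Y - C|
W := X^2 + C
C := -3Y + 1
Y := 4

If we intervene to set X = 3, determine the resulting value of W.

-2

Under do(X=3), the mechanism X := |Y - C| is discarded; X is fixed at 3.
C = -3Y + 1  [with Y=4]  = -11
W = X^2 + C  [with X=3, C=-11]  = -2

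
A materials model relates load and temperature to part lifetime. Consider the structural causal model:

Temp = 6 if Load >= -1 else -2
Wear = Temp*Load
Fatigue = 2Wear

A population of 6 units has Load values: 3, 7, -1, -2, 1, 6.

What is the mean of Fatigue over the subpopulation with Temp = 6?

Conditioning on Temp=6 selects the 5 unit(s) with Load ∈ {3, 7, -1, 1, 6}. Their Fatigue values: 36, 84, -12, 12, 72. Mean = 38.4.

38.4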